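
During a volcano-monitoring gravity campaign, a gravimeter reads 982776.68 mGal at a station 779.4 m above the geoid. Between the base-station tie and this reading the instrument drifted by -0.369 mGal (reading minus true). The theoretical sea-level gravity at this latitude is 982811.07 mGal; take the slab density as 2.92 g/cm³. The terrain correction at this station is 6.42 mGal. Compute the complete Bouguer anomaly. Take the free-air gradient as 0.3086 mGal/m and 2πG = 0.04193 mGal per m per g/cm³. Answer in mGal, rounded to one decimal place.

117.5

Drift-corrected reading = 982776.68 − (-0.369) = 982777.049 mGal
Free-air correction = 0.3086 × 779.4 = 240.52 mGal
Free-air anomaly = 982777.049 − 982811.07 + (240.52) = 206.499 mGal
Bouguer slab correction = 0.04193 × 2.92 × 779.4 = 95.43 mGal
Simple Bouguer anomaly = 206.499 − (95.43) = 111.069 mGal
Complete Bouguer anomaly = 111.069 + 6.42 = 117.489 mGal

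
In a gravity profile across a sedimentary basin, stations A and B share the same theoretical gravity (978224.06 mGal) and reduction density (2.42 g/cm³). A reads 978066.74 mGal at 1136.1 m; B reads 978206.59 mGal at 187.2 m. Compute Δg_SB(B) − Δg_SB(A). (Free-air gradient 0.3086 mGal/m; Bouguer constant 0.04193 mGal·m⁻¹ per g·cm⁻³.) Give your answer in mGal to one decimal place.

Δg_SB(A) = 978066.74 − 978224.06 + 0.3086×1136.1 − 0.04193×2.42×1136.1 = 78.00 mGal
Δg_SB(B) = 978206.59 − 978224.06 + 0.3086×187.2 − 0.04193×2.42×187.2 = 21.30 mGal
Difference = 21.30 − (78.00) = -56.70 mGal

-56.7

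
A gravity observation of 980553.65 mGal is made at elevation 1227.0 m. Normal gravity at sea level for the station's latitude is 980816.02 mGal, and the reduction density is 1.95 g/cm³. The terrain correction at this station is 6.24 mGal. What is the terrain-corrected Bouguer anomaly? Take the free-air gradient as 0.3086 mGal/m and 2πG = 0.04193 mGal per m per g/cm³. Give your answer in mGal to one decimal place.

Free-air correction = 0.3086 × 1227.0 = 378.65 mGal
Free-air anomaly = 980553.65 − 980816.02 + (378.65) = 116.28 mGal
Bouguer slab correction = 0.04193 × 1.95 × 1227.0 = 100.32 mGal
Simple Bouguer anomaly = 116.28 − (100.32) = 15.96 mGal
Complete Bouguer anomaly = 15.96 + 6.24 = 22.20 mGal

22.2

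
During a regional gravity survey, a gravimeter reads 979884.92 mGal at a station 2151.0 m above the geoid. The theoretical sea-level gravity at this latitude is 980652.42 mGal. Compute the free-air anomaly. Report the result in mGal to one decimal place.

Free-air correction = 0.3086 × 2151.0 = 663.80 mGal
Free-air anomaly = 979884.92 − 980652.42 + (663.80) = -103.70 mGal

-103.7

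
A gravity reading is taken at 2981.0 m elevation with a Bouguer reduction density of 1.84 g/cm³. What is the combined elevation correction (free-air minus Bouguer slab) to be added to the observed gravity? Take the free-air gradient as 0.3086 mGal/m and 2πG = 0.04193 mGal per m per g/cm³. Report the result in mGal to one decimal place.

Combined gradient = 0.3086 − 0.04193 × 1.84 = 0.2314488 mGal/m
Combined elevation correction = 0.2314488 × 2981.0 = 689.9 mGal

689.9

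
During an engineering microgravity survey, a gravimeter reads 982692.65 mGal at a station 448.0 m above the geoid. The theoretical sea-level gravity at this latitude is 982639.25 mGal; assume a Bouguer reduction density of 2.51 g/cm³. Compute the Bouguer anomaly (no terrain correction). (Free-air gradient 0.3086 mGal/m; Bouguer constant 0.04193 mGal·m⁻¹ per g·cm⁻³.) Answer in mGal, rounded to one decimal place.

144.5

Free-air correction = 0.3086 × 448.0 = 138.25 mGal
Free-air anomaly = 982692.65 − 982639.25 + (138.25) = 191.65 mGal
Bouguer slab correction = 0.04193 × 2.51 × 448.0 = 47.15 mGal
Simple Bouguer anomaly = 191.65 − (47.15) = 144.50 mGal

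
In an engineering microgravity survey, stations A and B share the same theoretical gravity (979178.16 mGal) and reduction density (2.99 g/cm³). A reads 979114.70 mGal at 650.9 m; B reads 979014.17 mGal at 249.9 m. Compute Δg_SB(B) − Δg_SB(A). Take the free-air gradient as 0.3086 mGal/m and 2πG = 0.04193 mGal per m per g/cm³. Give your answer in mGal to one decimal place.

-174.0

Δg_SB(A) = 979114.70 − 979178.16 + 0.3086×650.9 − 0.04193×2.99×650.9 = 55.80 mGal
Δg_SB(B) = 979014.17 − 979178.16 + 0.3086×249.9 − 0.04193×2.99×249.9 = -118.20 mGal
Difference = -118.20 − (55.80) = -174.00 mGal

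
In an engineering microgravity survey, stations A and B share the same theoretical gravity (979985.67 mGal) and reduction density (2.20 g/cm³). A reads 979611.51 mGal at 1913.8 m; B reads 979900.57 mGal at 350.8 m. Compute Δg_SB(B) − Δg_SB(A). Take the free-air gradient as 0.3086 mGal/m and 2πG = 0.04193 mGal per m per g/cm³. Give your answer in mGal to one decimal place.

-49.1

Δg_SB(A) = 979611.51 − 979985.67 + 0.3086×1913.8 − 0.04193×2.20×1913.8 = 39.90 mGal
Δg_SB(B) = 979900.57 − 979985.67 + 0.3086×350.8 − 0.04193×2.20×350.8 = -9.20 mGal
Difference = -9.20 − (39.90) = -49.10 mGal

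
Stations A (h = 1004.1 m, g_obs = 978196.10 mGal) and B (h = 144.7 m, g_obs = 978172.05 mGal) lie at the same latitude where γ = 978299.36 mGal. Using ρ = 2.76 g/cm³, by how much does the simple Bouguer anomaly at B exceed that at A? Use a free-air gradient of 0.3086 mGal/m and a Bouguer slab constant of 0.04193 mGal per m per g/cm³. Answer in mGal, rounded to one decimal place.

-189.8

Δg_SB(A) = 978196.10 − 978299.36 + 0.3086×1004.1 − 0.04193×2.76×1004.1 = 90.40 mGal
Δg_SB(B) = 978172.05 − 978299.36 + 0.3086×144.7 − 0.04193×2.76×144.7 = -99.40 mGal
Difference = -99.40 − (90.40) = -189.80 mGal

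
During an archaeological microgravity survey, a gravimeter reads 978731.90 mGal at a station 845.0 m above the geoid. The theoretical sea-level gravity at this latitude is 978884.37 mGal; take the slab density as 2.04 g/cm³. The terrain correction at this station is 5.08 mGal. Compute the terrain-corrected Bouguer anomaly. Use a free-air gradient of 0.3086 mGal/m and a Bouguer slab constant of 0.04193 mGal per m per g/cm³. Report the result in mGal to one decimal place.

Free-air correction = 0.3086 × 845.0 = 260.77 mGal
Free-air anomaly = 978731.90 − 978884.37 + (260.77) = 108.30 mGal
Bouguer slab correction = 0.04193 × 2.04 × 845.0 = 72.28 mGal
Simple Bouguer anomaly = 108.30 − (72.28) = 36.02 mGal
Complete Bouguer anomaly = 36.02 + 5.08 = 41.10 mGal

41.1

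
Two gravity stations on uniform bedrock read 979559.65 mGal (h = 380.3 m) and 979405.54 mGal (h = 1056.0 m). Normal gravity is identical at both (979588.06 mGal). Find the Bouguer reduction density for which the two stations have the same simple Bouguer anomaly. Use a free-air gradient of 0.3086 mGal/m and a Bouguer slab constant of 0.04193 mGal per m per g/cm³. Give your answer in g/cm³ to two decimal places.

Δg_obs = 979405.54 − 979559.65 = -154.11 mGal over Δh = 1056.0 − 380.3 = 675.7 m
Equal Bouguer anomalies ⇒ Δg_obs + (0.3086 − 0.04193ρ)·Δh = 0
0.3086 − 0.04193ρ = −Δg_obs/Δh = 0.22807
ρ = (0.3086 − 0.22807) / 0.04193 = 1.92 g/cm³

1.92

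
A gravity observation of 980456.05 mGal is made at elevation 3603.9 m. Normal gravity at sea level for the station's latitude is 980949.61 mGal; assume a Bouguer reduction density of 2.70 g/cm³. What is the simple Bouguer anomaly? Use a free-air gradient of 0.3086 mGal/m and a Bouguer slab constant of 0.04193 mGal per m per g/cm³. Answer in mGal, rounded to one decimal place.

Free-air correction = 0.3086 × 3603.9 = 1112.16 mGal
Free-air anomaly = 980456.05 − 980949.61 + (1112.16) = 618.60 mGal
Bouguer slab correction = 0.04193 × 2.70 × 3603.9 = 408.00 mGal
Simple Bouguer anomaly = 618.60 − (408.00) = 210.60 mGal

210.6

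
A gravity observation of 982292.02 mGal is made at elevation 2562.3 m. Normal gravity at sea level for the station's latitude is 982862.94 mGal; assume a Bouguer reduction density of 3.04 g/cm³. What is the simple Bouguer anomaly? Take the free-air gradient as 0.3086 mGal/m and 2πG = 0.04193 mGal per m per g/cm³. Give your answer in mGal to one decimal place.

Free-air correction = 0.3086 × 2562.3 = 790.73 mGal
Free-air anomaly = 982292.02 − 982862.94 + (790.73) = 219.81 mGal
Bouguer slab correction = 0.04193 × 3.04 × 2562.3 = 326.61 mGal
Simple Bouguer anomaly = 219.81 − (326.61) = -106.80 mGal

-106.8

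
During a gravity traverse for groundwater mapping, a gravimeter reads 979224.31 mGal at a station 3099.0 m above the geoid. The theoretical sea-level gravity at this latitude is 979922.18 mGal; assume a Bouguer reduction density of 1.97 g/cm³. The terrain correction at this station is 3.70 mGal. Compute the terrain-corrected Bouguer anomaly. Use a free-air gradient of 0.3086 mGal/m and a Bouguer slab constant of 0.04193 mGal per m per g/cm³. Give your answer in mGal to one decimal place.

6.2

Free-air correction = 0.3086 × 3099.0 = 956.35 mGal
Free-air anomaly = 979224.31 − 979922.18 + (956.35) = 258.48 mGal
Bouguer slab correction = 0.04193 × 1.97 × 3099.0 = 255.98 mGal
Simple Bouguer anomaly = 258.48 − (255.98) = 2.50 mGal
Complete Bouguer anomaly = 2.50 + 3.70 = 6.20 mGal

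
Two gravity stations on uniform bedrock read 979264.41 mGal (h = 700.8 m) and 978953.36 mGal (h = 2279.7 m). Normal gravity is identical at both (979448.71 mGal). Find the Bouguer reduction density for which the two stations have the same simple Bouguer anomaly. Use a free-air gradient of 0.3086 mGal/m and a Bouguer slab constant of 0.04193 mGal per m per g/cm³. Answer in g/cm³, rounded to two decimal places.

2.66

Δg_obs = 978953.36 − 979264.41 = -311.05 mGal over Δh = 2279.7 − 700.8 = 1578.9 m
Equal Bouguer anomalies ⇒ Δg_obs + (0.3086 − 0.04193ρ)·Δh = 0
0.3086 − 0.04193ρ = −Δg_obs/Δh = 0.19700
ρ = (0.3086 − 0.19700) / 0.04193 = 2.66 g/cm³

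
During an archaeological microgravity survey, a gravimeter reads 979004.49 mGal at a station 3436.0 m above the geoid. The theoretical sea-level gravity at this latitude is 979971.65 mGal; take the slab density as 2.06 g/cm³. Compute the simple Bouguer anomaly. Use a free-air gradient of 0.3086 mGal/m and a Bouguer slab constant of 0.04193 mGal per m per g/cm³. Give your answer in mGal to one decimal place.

-203.6

Free-air correction = 0.3086 × 3436.0 = 1060.35 mGal
Free-air anomaly = 979004.49 − 979971.65 + (1060.35) = 93.19 mGal
Bouguer slab correction = 0.04193 × 2.06 × 3436.0 = 296.79 mGal
Simple Bouguer anomaly = 93.19 − (296.79) = -203.60 mGal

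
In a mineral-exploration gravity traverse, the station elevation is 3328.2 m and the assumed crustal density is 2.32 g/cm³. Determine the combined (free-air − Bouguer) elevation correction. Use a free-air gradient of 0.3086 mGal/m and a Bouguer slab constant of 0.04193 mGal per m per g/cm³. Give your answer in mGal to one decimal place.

703.3

Combined gradient = 0.3086 − 0.04193 × 2.32 = 0.2113224 mGal/m
Combined elevation correction = 0.2113224 × 3328.2 = 703.3 mGal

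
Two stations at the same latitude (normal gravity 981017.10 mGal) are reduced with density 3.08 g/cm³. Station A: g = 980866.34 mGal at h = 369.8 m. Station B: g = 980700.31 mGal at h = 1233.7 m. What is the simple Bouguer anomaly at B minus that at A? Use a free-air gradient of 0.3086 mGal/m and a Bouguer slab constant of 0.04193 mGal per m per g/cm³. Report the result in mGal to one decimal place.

-11.0

Δg_SB(A) = 980866.34 − 981017.10 + 0.3086×369.8 − 0.04193×3.08×369.8 = -84.40 mGal
Δg_SB(B) = 980700.31 − 981017.10 + 0.3086×1233.7 − 0.04193×3.08×1233.7 = -95.40 mGal
Difference = -95.40 − (-84.40) = -11.00 mGal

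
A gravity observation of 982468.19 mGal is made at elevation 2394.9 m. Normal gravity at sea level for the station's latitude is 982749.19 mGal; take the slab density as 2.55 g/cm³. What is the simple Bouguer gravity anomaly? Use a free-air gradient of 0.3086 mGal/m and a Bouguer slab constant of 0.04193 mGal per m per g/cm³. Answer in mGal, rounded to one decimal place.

Free-air correction = 0.3086 × 2394.9 = 739.07 mGal
Free-air anomaly = 982468.19 − 982749.19 + (739.07) = 458.07 mGal
Bouguer slab correction = 0.04193 × 2.55 × 2394.9 = 256.07 mGal
Simple Bouguer anomaly = 458.07 − (256.07) = 202.00 mGal

202.0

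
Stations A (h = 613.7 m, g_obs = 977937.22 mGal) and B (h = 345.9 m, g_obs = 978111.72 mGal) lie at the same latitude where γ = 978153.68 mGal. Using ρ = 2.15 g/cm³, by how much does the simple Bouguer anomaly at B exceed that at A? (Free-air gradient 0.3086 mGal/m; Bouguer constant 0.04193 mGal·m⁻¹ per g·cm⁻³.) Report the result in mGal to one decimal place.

116.0

Δg_SB(A) = 977937.22 − 978153.68 + 0.3086×613.7 − 0.04193×2.15×613.7 = -82.40 mGal
Δg_SB(B) = 978111.72 − 978153.68 + 0.3086×345.9 − 0.04193×2.15×345.9 = 33.60 mGal
Difference = 33.60 − (-82.40) = 116.00 mGal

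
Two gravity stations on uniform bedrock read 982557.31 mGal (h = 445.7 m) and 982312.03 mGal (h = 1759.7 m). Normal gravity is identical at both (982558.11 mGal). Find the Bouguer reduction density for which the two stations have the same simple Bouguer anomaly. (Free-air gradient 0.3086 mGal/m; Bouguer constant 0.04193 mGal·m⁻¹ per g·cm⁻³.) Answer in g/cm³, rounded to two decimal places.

Δg_obs = 982312.03 − 982557.31 = -245.28 mGal over Δh = 1759.7 − 445.7 = 1314.0 m
Equal Bouguer anomalies ⇒ Δg_obs + (0.3086 − 0.04193ρ)·Δh = 0
0.3086 − 0.04193ρ = −Δg_obs/Δh = 0.18667
ρ = (0.3086 − 0.18667) / 0.04193 = 2.91 g/cm³

2.91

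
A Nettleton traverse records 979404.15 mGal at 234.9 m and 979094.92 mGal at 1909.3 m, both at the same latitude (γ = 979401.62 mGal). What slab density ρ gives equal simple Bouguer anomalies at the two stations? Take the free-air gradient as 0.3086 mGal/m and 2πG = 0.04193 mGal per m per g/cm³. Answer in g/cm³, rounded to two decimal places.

2.96

Δg_obs = 979094.92 − 979404.15 = -309.23 mGal over Δh = 1909.3 − 234.9 = 1674.4 m
Equal Bouguer anomalies ⇒ Δg_obs + (0.3086 − 0.04193ρ)·Δh = 0
0.3086 − 0.04193ρ = −Δg_obs/Δh = 0.18468
ρ = (0.3086 − 0.18468) / 0.04193 = 2.96 g/cm³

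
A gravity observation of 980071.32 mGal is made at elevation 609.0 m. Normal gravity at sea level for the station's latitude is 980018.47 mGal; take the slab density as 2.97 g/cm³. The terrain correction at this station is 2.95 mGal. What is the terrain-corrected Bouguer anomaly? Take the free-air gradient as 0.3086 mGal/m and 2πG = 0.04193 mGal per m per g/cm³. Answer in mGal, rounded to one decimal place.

Free-air correction = 0.3086 × 609.0 = 187.94 mGal
Free-air anomaly = 980071.32 − 980018.47 + (187.94) = 240.79 mGal
Bouguer slab correction = 0.04193 × 2.97 × 609.0 = 75.84 mGal
Simple Bouguer anomaly = 240.79 − (75.84) = 164.95 mGal
Complete Bouguer anomaly = 164.95 + 2.95 = 167.90 mGal

167.9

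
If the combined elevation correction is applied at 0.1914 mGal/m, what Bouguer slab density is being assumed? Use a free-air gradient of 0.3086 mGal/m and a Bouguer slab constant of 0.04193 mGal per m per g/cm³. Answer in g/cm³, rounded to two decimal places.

2.80

0.1914 = 0.3086 − 0.04193 × ρ
ρ = (0.3086 − 0.1914) / 0.04193 = 2.80 g/cm³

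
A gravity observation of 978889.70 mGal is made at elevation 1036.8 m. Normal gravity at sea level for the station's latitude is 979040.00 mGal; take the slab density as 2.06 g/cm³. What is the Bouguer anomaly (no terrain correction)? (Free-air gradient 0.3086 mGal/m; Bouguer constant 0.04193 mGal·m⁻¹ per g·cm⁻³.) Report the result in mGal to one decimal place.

80.1

Free-air correction = 0.3086 × 1036.8 = 319.96 mGal
Free-air anomaly = 978889.70 − 979040.00 + (319.96) = 169.66 mGal
Bouguer slab correction = 0.04193 × 2.06 × 1036.8 = 89.55 mGal
Simple Bouguer anomaly = 169.66 − (89.55) = 80.11 mGal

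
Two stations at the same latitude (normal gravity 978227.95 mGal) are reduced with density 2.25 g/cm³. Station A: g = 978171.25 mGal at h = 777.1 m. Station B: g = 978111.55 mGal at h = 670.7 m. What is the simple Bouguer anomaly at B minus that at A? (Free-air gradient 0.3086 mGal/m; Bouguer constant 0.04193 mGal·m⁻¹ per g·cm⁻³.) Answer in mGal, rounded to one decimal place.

Δg_SB(A) = 978171.25 − 978227.95 + 0.3086×777.1 − 0.04193×2.25×777.1 = 109.80 mGal
Δg_SB(B) = 978111.55 − 978227.95 + 0.3086×670.7 − 0.04193×2.25×670.7 = 27.30 mGal
Difference = 27.30 − (109.80) = -82.50 mGal

-82.5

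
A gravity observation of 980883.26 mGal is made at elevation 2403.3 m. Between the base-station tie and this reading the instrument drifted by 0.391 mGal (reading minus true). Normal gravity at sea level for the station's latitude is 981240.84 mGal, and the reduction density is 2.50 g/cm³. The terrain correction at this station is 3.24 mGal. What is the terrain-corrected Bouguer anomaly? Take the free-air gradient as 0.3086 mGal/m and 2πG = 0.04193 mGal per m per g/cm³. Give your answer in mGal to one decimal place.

135.0

Drift-corrected reading = 980883.26 − (0.391) = 980882.869 mGal
Free-air correction = 0.3086 × 2403.3 = 741.66 mGal
Free-air anomaly = 980882.869 − 981240.84 + (741.66) = 383.689 mGal
Bouguer slab correction = 0.04193 × 2.50 × 2403.3 = 251.93 mGal
Simple Bouguer anomaly = 383.689 − (251.93) = 131.759 mGal
Complete Bouguer anomaly = 131.759 + 3.24 = 134.999 mGal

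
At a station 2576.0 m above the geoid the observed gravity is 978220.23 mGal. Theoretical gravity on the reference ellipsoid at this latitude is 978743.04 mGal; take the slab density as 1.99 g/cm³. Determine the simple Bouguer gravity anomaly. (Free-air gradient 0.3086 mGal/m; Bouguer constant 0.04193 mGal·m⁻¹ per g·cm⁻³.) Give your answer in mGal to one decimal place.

57.2

Free-air correction = 0.3086 × 2576.0 = 794.95 mGal
Free-air anomaly = 978220.23 − 978743.04 + (794.95) = 272.14 mGal
Bouguer slab correction = 0.04193 × 1.99 × 2576.0 = 214.94 mGal
Simple Bouguer anomaly = 272.14 − (214.94) = 57.20 mGal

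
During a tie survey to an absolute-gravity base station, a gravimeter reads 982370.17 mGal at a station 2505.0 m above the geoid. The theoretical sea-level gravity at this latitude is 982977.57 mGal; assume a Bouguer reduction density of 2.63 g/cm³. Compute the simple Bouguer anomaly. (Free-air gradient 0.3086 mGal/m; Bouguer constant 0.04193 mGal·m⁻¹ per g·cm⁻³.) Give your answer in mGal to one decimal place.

Free-air correction = 0.3086 × 2505.0 = 773.04 mGal
Free-air anomaly = 982370.17 − 982977.57 + (773.04) = 165.64 mGal
Bouguer slab correction = 0.04193 × 2.63 × 2505.0 = 276.24 mGal
Simple Bouguer anomaly = 165.64 − (276.24) = -110.60 mGal

-110.6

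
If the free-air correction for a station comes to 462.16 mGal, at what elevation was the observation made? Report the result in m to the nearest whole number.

1498

h = 462.16 / 0.3086 = 1497.60 m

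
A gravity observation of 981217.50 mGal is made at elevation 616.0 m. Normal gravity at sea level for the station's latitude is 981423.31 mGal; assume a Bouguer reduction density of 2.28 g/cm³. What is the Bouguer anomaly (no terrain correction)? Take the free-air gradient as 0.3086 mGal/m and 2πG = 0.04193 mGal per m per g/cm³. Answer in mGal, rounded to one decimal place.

-74.6

Free-air correction = 0.3086 × 616.0 = 190.10 mGal
Free-air anomaly = 981217.50 − 981423.31 + (190.10) = -15.71 mGal
Bouguer slab correction = 0.04193 × 2.28 × 616.0 = 58.89 mGal
Simple Bouguer anomaly = -15.71 − (58.89) = -74.60 mGal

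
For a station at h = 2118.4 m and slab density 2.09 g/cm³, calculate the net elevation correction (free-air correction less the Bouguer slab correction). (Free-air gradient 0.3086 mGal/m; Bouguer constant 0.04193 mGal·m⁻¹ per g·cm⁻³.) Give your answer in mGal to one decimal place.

Combined gradient = 0.3086 − 0.04193 × 2.09 = 0.2209663 mGal/m
Combined elevation correction = 0.2209663 × 2118.4 = 468.1 mGal

468.1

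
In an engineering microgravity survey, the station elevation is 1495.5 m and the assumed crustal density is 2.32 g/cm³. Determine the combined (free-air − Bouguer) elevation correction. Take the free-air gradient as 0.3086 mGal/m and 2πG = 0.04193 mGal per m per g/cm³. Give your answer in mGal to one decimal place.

Combined gradient = 0.3086 − 0.04193 × 2.32 = 0.2113224 mGal/m
Combined elevation correction = 0.2113224 × 1495.5 = 316.0 mGal

316.0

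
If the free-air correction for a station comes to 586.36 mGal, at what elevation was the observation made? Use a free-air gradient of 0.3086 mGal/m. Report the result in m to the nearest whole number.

1900

h = 586.36 / 0.3086 = 1900.06 m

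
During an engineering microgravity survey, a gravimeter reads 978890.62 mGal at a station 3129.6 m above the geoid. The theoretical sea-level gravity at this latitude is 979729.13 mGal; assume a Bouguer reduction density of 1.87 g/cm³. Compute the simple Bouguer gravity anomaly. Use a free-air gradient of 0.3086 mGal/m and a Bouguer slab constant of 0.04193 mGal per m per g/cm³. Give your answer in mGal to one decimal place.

-118.1

Free-air correction = 0.3086 × 3129.6 = 965.79 mGal
Free-air anomaly = 978890.62 − 979729.13 + (965.79) = 127.28 mGal
Bouguer slab correction = 0.04193 × 1.87 × 3129.6 = 245.39 mGal
Simple Bouguer anomaly = 127.28 − (245.39) = -118.11 mGal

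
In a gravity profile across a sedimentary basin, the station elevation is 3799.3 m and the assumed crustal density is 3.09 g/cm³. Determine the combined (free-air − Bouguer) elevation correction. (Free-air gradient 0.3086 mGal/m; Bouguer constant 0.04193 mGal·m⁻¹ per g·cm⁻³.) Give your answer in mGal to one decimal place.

Combined gradient = 0.3086 − 0.04193 × 3.09 = 0.1790363 mGal/m
Combined elevation correction = 0.1790363 × 3799.3 = 680.2 mGal

680.2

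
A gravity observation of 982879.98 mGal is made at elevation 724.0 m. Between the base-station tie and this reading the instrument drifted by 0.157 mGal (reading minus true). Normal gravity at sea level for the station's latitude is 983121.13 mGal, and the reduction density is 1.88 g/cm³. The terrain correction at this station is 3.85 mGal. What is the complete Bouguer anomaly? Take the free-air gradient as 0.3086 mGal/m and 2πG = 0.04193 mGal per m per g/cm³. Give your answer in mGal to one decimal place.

-71.1

Drift-corrected reading = 982879.98 − (0.157) = 982879.823 mGal
Free-air correction = 0.3086 × 724.0 = 223.43 mGal
Free-air anomaly = 982879.823 − 983121.13 + (223.43) = -17.877 mGal
Bouguer slab correction = 0.04193 × 1.88 × 724.0 = 57.07 mGal
Simple Bouguer anomaly = -17.877 − (57.07) = -74.947 mGal
Complete Bouguer anomaly = -74.947 + 3.85 = -71.097 mGal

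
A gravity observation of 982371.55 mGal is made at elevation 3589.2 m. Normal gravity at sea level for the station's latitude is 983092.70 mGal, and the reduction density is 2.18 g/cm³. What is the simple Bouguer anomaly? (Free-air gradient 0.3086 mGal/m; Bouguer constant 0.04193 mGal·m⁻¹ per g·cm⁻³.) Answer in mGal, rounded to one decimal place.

Free-air correction = 0.3086 × 3589.2 = 1107.63 mGal
Free-air anomaly = 982371.55 − 983092.70 + (1107.63) = 386.48 mGal
Bouguer slab correction = 0.04193 × 2.18 × 3589.2 = 328.08 mGal
Simple Bouguer anomaly = 386.48 − (328.08) = 58.40 mGal

58.4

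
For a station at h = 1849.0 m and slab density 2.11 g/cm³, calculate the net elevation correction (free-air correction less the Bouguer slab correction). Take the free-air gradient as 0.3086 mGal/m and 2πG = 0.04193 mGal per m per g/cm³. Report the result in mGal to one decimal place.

Combined gradient = 0.3086 − 0.04193 × 2.11 = 0.2201277 mGal/m
Combined elevation correction = 0.2201277 × 1849.0 = 407.0 mGal

407.0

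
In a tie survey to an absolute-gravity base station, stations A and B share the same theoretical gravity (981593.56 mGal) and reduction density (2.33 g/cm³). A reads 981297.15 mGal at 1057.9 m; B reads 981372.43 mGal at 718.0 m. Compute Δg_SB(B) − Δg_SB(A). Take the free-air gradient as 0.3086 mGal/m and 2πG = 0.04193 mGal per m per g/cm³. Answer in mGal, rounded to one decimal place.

3.6

Δg_SB(A) = 981297.15 − 981593.56 + 0.3086×1057.9 − 0.04193×2.33×1057.9 = -73.30 mGal
Δg_SB(B) = 981372.43 − 981593.56 + 0.3086×718.0 − 0.04193×2.33×718.0 = -69.70 mGal
Difference = -69.70 − (-73.30) = 3.60 mGal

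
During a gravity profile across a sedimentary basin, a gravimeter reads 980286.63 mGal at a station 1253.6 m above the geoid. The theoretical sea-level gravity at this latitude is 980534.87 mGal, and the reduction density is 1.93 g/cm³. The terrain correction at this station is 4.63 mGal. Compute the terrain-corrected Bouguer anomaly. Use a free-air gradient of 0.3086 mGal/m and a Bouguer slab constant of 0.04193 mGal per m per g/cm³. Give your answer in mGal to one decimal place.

41.8

Free-air correction = 0.3086 × 1253.6 = 386.86 mGal
Free-air anomaly = 980286.63 − 980534.87 + (386.86) = 138.62 mGal
Bouguer slab correction = 0.04193 × 1.93 × 1253.6 = 101.45 mGal
Simple Bouguer anomaly = 138.62 − (101.45) = 37.17 mGal
Complete Bouguer anomaly = 37.17 + 4.63 = 41.80 mGal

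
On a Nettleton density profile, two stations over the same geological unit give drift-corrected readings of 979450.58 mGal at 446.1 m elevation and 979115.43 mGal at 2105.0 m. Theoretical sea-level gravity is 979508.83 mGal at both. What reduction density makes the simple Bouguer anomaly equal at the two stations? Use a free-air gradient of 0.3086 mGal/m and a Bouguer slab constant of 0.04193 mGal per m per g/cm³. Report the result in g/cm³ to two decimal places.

2.54

Δg_obs = 979115.43 − 979450.58 = -335.15 mGal over Δh = 2105.0 − 446.1 = 1658.9 m
Equal Bouguer anomalies ⇒ Δg_obs + (0.3086 − 0.04193ρ)·Δh = 0
0.3086 − 0.04193ρ = −Δg_obs/Δh = 0.20203
ρ = (0.3086 − 0.20203) / 0.04193 = 2.54 g/cm³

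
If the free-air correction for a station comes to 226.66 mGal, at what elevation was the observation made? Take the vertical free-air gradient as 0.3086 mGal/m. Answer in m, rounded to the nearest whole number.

h = 226.66 / 0.3086 = 734.48 m

734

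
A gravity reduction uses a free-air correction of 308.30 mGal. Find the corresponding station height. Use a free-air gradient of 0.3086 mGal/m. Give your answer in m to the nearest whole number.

h = 308.30 / 0.3086 = 999.03 m

999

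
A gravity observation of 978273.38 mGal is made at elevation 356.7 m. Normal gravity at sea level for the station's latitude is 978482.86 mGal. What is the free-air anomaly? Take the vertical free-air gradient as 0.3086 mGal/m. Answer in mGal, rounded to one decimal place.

-99.4

Free-air correction = 0.3086 × 356.7 = 110.08 mGal
Free-air anomaly = 978273.38 − 978482.86 + (110.08) = -99.40 mGal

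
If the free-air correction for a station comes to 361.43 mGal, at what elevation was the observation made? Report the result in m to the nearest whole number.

h = 361.43 / 0.3086 = 1171.19 m

1171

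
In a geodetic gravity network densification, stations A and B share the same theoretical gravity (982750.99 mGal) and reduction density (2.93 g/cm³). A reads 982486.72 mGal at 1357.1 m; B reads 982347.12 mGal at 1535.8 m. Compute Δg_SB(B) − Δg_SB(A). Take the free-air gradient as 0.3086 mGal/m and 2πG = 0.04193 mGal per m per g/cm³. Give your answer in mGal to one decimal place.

Δg_SB(A) = 982486.72 − 982750.99 + 0.3086×1357.1 − 0.04193×2.93×1357.1 = -12.20 mGal
Δg_SB(B) = 982347.12 − 982750.99 + 0.3086×1535.8 − 0.04193×2.93×1535.8 = -118.60 mGal
Difference = -118.60 − (-12.20) = -106.40 mGal

-106.4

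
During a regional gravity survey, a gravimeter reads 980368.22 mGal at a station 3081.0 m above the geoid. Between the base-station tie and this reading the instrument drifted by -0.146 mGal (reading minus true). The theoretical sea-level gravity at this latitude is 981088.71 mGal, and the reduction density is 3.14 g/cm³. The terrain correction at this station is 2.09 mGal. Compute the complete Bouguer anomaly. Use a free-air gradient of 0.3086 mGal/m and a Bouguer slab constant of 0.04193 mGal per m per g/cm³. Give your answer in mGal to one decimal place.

-173.1

Drift-corrected reading = 980368.22 − (-0.146) = 980368.366 mGal
Free-air correction = 0.3086 × 3081.0 = 950.80 mGal
Free-air anomaly = 980368.366 − 981088.71 + (950.80) = 230.456 mGal
Bouguer slab correction = 0.04193 × 3.14 × 3081.0 = 405.65 mGal
Simple Bouguer anomaly = 230.456 − (405.65) = -175.194 mGal
Complete Bouguer anomaly = -175.194 + 2.09 = -173.104 mGal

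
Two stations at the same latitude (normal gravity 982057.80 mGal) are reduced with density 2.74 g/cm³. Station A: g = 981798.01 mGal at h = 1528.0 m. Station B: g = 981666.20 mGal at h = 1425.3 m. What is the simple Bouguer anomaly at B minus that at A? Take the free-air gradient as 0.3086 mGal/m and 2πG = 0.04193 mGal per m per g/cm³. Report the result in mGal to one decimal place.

-151.7

Δg_SB(A) = 981798.01 − 982057.80 + 0.3086×1528.0 − 0.04193×2.74×1528.0 = 36.20 mGal
Δg_SB(B) = 981666.20 − 982057.80 + 0.3086×1425.3 − 0.04193×2.74×1425.3 = -115.50 mGal
Difference = -115.50 − (36.20) = -151.70 mGal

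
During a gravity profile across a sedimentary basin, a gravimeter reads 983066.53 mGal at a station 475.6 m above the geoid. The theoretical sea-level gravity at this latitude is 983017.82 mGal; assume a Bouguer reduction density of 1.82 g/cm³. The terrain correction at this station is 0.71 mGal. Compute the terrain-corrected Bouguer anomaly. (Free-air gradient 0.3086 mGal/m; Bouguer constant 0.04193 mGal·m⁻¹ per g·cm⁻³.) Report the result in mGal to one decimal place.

159.9

Free-air correction = 0.3086 × 475.6 = 146.77 mGal
Free-air anomaly = 983066.53 − 983017.82 + (146.77) = 195.48 mGal
Bouguer slab correction = 0.04193 × 1.82 × 475.6 = 36.29 mGal
Simple Bouguer anomaly = 195.48 − (36.29) = 159.19 mGal
Complete Bouguer anomaly = 159.19 + 0.71 = 159.90 mGal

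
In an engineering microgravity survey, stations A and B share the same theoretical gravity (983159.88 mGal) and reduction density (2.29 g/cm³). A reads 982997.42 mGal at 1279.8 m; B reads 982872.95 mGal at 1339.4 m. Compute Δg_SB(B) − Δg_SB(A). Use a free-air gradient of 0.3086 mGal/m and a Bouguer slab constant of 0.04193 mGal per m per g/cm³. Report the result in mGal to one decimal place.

Δg_SB(A) = 982997.42 − 983159.88 + 0.3086×1279.8 − 0.04193×2.29×1279.8 = 109.60 mGal
Δg_SB(B) = 982872.95 − 983159.88 + 0.3086×1339.4 − 0.04193×2.29×1339.4 = -2.20 mGal
Difference = -2.20 − (109.60) = -111.80 mGal

-111.8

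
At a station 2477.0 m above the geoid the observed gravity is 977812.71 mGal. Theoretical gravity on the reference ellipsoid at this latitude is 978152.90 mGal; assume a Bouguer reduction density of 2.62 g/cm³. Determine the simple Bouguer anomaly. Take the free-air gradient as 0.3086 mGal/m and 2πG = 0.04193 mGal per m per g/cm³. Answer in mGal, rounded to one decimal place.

Free-air correction = 0.3086 × 2477.0 = 764.40 mGal
Free-air anomaly = 977812.71 − 978152.90 + (764.40) = 424.21 mGal
Bouguer slab correction = 0.04193 × 2.62 × 2477.0 = 272.11 mGal
Simple Bouguer anomaly = 424.21 − (272.11) = 152.10 mGal

152.1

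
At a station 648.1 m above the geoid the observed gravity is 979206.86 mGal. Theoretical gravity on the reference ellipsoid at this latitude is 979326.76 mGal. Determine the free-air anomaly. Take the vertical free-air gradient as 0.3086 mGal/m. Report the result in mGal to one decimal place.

Free-air correction = 0.3086 × 648.1 = 200.00 mGal
Free-air anomaly = 979206.86 − 979326.76 + (200.00) = 80.10 mGal

80.1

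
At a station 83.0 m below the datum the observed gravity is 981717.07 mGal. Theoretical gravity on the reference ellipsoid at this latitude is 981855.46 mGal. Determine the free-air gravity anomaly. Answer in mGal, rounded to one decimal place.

-164.0

Free-air correction = 0.3086 × -83.0 = -25.61 mGal
Free-air anomaly = 981717.07 − 981855.46 + (-25.61) = -164.00 mGal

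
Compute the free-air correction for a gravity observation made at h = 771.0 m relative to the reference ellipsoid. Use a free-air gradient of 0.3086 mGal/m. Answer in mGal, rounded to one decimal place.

237.9

Free-air correction = 0.3086 × 771.0 = 237.9 mGal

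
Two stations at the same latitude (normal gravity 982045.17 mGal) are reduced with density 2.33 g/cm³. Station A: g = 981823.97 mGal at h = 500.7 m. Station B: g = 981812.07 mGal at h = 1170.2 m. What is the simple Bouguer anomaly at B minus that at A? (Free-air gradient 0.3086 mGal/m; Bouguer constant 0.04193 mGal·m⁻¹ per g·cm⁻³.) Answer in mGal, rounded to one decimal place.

129.3

Δg_SB(A) = 981823.97 − 982045.17 + 0.3086×500.7 − 0.04193×2.33×500.7 = -115.60 mGal
Δg_SB(B) = 981812.07 − 982045.17 + 0.3086×1170.2 − 0.04193×2.33×1170.2 = 13.70 mGal
Difference = 13.70 − (-115.60) = 129.30 mGal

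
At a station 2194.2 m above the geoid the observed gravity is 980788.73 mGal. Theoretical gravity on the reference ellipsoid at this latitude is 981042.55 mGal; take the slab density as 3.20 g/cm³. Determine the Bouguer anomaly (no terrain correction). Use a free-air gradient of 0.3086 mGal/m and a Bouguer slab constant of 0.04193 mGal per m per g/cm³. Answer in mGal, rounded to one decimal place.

Free-air correction = 0.3086 × 2194.2 = 677.13 mGal
Free-air anomaly = 980788.73 − 981042.55 + (677.13) = 423.31 mGal
Bouguer slab correction = 0.04193 × 3.20 × 2194.2 = 294.41 mGal
Simple Bouguer anomaly = 423.31 − (294.41) = 128.90 mGal

128.9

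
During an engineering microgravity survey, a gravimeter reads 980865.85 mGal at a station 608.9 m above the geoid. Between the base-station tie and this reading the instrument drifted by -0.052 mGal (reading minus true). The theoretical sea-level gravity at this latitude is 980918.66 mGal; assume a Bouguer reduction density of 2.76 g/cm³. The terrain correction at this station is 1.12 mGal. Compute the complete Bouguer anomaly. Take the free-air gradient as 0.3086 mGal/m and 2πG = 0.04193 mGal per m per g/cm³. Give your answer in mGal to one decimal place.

65.8

Drift-corrected reading = 980865.85 − (-0.052) = 980865.902 mGal
Free-air correction = 0.3086 × 608.9 = 187.91 mGal
Free-air anomaly = 980865.902 − 980918.66 + (187.91) = 135.152 mGal
Bouguer slab correction = 0.04193 × 2.76 × 608.9 = 70.47 mGal
Simple Bouguer anomaly = 135.152 − (70.47) = 64.682 mGal
Complete Bouguer anomaly = 64.682 + 1.12 = 65.802 mGal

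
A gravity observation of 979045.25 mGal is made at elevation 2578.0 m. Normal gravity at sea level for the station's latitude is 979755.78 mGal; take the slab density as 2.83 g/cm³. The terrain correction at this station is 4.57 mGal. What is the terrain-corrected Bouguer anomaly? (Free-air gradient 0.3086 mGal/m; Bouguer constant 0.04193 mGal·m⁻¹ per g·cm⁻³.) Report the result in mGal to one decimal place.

-216.3

Free-air correction = 0.3086 × 2578.0 = 795.57 mGal
Free-air anomaly = 979045.25 − 979755.78 + (795.57) = 85.04 mGal
Bouguer slab correction = 0.04193 × 2.83 × 2578.0 = 305.91 mGal
Simple Bouguer anomaly = 85.04 − (305.91) = -220.87 mGal
Complete Bouguer anomaly = -220.87 + 4.57 = -216.30 mGal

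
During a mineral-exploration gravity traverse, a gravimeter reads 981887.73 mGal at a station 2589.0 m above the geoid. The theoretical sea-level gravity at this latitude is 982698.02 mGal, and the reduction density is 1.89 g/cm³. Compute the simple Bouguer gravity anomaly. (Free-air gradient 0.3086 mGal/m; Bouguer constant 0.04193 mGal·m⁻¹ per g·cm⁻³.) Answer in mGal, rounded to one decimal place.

-216.5

Free-air correction = 0.3086 × 2589.0 = 798.97 mGal
Free-air anomaly = 981887.73 − 982698.02 + (798.97) = -11.32 mGal
Bouguer slab correction = 0.04193 × 1.89 × 2589.0 = 205.17 mGal
Simple Bouguer anomaly = -11.32 − (205.17) = -216.49 mGal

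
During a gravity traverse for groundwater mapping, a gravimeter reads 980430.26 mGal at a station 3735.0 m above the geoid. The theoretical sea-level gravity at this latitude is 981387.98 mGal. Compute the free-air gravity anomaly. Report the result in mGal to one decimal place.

194.9

Free-air correction = 0.3086 × 3735.0 = 1152.62 mGal
Free-air anomaly = 980430.26 − 981387.98 + (1152.62) = 194.90 mGal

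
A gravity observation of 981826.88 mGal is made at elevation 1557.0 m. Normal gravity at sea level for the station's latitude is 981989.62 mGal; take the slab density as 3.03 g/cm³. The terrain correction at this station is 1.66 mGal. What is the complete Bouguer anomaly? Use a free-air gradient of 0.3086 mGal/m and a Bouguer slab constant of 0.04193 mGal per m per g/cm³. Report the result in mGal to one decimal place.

Free-air correction = 0.3086 × 1557.0 = 480.49 mGal
Free-air anomaly = 981826.88 − 981989.62 + (480.49) = 317.75 mGal
Bouguer slab correction = 0.04193 × 3.03 × 1557.0 = 197.81 mGal
Simple Bouguer anomaly = 317.75 − (197.81) = 119.94 mGal
Complete Bouguer anomaly = 119.94 + 1.66 = 121.60 mGal

121.6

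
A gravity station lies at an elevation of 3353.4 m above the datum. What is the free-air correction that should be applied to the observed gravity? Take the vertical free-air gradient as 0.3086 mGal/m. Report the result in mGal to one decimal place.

1034.9

Free-air correction = 0.3086 × 3353.4 = 1034.9 mGal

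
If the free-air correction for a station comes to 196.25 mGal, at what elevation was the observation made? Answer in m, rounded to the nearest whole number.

h = 196.25 / 0.3086 = 635.94 m

636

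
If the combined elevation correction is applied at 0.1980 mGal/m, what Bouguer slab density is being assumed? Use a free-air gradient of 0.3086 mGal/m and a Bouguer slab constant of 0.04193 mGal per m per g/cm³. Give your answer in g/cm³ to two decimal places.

0.1980 = 0.3086 − 0.04193 × ρ
ρ = (0.3086 − 0.1980) / 0.04193 = 2.64 g/cm³

2.64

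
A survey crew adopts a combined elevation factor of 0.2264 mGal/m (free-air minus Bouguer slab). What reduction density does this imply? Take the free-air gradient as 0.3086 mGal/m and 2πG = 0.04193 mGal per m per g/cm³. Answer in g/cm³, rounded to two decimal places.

0.2264 = 0.3086 − 0.04193 × ρ
ρ = (0.3086 − 0.2264) / 0.04193 = 1.96 g/cm³

1.96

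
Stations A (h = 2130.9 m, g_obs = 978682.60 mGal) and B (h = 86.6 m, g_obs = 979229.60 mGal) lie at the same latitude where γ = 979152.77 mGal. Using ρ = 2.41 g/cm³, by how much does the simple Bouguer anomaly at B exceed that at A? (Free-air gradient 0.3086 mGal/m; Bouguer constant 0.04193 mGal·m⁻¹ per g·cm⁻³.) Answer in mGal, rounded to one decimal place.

Δg_SB(A) = 978682.60 − 979152.77 + 0.3086×2130.9 − 0.04193×2.41×2130.9 = -27.90 mGal
Δg_SB(B) = 979229.60 − 979152.77 + 0.3086×86.6 − 0.04193×2.41×86.6 = 94.80 mGal
Difference = 94.80 − (-27.90) = 122.70 mGal

122.7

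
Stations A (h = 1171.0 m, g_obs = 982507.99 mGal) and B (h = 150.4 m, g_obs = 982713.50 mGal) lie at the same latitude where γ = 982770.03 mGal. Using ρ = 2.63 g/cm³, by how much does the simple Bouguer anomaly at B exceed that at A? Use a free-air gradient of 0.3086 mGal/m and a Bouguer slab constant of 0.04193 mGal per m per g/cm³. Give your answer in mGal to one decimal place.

Δg_SB(A) = 982507.99 − 982770.03 + 0.3086×1171.0 − 0.04193×2.63×1171.0 = -29.80 mGal
Δg_SB(B) = 982713.50 − 982770.03 + 0.3086×150.4 − 0.04193×2.63×150.4 = -26.70 mGal
Difference = -26.70 − (-29.80) = 3.10 mGal

3.1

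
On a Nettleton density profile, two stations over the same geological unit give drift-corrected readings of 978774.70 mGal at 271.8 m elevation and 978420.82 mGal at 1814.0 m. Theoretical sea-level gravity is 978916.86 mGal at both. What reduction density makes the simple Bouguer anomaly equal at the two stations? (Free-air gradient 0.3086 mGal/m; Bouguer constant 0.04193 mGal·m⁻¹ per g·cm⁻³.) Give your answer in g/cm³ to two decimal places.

1.89

Δg_obs = 978420.82 − 978774.70 = -353.88 mGal over Δh = 1814.0 − 271.8 = 1542.2 m
Equal Bouguer anomalies ⇒ Δg_obs + (0.3086 − 0.04193ρ)·Δh = 0
0.3086 − 0.04193ρ = −Δg_obs/Δh = 0.22946
ρ = (0.3086 − 0.22946) / 0.04193 = 1.89 g/cm³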